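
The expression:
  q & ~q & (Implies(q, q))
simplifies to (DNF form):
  False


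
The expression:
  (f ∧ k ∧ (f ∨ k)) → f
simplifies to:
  True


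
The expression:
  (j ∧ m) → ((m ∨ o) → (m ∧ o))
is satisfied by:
  {o: True, m: False, j: False}
  {m: False, j: False, o: False}
  {j: True, o: True, m: False}
  {j: True, m: False, o: False}
  {o: True, m: True, j: False}
  {m: True, o: False, j: False}
  {j: True, m: True, o: True}


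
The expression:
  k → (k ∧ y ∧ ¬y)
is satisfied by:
  {k: False}


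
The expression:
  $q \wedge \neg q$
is never true.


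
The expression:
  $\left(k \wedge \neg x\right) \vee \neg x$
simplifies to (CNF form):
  $\neg x$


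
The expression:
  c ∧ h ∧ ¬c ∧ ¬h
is never true.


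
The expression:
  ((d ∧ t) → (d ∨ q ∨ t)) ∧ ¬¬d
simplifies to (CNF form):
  d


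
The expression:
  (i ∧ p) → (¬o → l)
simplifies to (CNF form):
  l ∨ o ∨ ¬i ∨ ¬p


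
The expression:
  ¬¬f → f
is always true.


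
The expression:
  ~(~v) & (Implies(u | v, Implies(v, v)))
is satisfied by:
  {v: True}


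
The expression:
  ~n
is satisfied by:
  {n: False}


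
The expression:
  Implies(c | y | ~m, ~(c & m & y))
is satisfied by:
  {m: False, y: False, c: False}
  {c: True, m: False, y: False}
  {y: True, m: False, c: False}
  {c: True, y: True, m: False}
  {m: True, c: False, y: False}
  {c: True, m: True, y: False}
  {y: True, m: True, c: False}


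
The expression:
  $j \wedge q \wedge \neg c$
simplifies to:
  $j \wedge q \wedge \neg c$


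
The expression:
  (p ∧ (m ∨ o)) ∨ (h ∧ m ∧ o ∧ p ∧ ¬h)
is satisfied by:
  {p: True, o: True, m: True}
  {p: True, o: True, m: False}
  {p: True, m: True, o: False}


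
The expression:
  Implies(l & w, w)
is always true.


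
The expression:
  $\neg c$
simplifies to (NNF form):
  $\neg c$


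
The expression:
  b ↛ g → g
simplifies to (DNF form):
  g ∨ ¬b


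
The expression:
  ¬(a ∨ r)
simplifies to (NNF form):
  ¬a ∧ ¬r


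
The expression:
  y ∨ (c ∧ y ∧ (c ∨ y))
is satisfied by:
  {y: True}


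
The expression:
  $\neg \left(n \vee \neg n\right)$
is never true.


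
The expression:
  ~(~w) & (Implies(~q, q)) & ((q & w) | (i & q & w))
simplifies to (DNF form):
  q & w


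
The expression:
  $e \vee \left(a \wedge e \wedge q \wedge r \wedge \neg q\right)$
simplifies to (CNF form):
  $e$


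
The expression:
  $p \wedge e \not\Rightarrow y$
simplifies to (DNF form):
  $e \wedge p \wedge \neg y$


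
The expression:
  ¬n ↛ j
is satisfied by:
  {n: False, j: False}


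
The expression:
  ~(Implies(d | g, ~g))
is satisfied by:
  {g: True}


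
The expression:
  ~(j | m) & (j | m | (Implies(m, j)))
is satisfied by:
  {j: False, m: False}


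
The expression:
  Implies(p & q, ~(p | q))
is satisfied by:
  {p: False, q: False}
  {q: True, p: False}
  {p: True, q: False}


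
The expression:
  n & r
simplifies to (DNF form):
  n & r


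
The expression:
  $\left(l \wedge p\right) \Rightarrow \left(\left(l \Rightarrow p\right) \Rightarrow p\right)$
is always true.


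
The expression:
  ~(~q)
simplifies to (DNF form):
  q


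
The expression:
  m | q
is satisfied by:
  {q: True, m: True}
  {q: True, m: False}
  {m: True, q: False}


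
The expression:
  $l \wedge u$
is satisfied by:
  {u: True, l: True}


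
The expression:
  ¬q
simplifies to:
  ¬q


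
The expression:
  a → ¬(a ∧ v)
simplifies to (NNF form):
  ¬a ∨ ¬v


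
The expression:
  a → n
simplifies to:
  n ∨ ¬a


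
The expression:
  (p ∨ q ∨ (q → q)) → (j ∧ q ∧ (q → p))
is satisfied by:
  {p: True, j: True, q: True}


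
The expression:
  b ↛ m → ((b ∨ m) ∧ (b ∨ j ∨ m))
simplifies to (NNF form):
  True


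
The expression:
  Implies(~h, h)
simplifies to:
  h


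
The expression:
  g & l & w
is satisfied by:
  {w: True, g: True, l: True}


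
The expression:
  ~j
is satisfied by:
  {j: False}


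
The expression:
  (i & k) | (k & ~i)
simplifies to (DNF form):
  k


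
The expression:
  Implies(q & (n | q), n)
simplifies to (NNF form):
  n | ~q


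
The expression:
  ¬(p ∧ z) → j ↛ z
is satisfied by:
  {p: True, j: True, z: False}
  {j: True, z: False, p: False}
  {z: True, p: True, j: True}
  {z: True, p: True, j: False}


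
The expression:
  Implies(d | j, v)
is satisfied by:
  {v: True, d: False, j: False}
  {j: True, v: True, d: False}
  {v: True, d: True, j: False}
  {j: True, v: True, d: True}
  {j: False, d: False, v: False}


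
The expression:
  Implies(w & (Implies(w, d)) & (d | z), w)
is always true.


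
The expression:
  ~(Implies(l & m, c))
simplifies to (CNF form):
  l & m & ~c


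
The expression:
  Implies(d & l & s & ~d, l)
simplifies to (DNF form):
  True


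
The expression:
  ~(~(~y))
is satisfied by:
  {y: False}


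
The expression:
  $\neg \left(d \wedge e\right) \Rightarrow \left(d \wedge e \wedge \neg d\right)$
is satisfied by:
  {e: True, d: True}


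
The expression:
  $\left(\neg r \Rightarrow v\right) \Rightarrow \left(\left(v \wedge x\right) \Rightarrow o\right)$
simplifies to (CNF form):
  $o \vee \neg v \vee \neg x$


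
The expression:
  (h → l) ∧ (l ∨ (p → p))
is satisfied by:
  {l: True, h: False}
  {h: False, l: False}
  {h: True, l: True}


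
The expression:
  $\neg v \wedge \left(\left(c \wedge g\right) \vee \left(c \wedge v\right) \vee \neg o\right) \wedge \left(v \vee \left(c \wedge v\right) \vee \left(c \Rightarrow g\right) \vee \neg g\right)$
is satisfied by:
  {c: True, g: True, v: False, o: False}
  {c: True, g: False, v: False, o: False}
  {g: True, c: False, v: False, o: False}
  {c: False, g: False, v: False, o: False}
  {c: True, o: True, g: True, v: False}


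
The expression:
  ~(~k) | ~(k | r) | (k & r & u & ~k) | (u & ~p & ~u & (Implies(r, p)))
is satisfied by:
  {k: True, r: False}
  {r: False, k: False}
  {r: True, k: True}


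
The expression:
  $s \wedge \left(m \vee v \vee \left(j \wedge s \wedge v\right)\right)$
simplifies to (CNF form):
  $s \wedge \left(m \vee v\right)$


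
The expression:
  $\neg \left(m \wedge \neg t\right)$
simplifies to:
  $t \vee \neg m$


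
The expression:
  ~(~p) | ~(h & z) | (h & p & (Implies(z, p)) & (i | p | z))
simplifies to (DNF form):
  p | ~h | ~z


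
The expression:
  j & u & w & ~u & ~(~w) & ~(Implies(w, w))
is never true.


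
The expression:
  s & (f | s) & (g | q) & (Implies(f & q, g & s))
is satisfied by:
  {g: True, q: True, s: True, f: False}
  {g: True, s: True, q: False, f: False}
  {f: True, g: True, q: True, s: True}
  {f: True, g: True, s: True, q: False}
  {q: True, s: True, f: False, g: False}


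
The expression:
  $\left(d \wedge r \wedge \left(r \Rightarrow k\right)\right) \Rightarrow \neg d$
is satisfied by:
  {k: False, d: False, r: False}
  {r: True, k: False, d: False}
  {d: True, k: False, r: False}
  {r: True, d: True, k: False}
  {k: True, r: False, d: False}
  {r: True, k: True, d: False}
  {d: True, k: True, r: False}


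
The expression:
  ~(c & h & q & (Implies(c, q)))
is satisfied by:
  {h: False, c: False, q: False}
  {q: True, h: False, c: False}
  {c: True, h: False, q: False}
  {q: True, c: True, h: False}
  {h: True, q: False, c: False}
  {q: True, h: True, c: False}
  {c: True, h: True, q: False}


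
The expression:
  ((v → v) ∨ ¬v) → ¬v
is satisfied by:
  {v: False}


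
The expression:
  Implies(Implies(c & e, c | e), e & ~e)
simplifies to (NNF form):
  False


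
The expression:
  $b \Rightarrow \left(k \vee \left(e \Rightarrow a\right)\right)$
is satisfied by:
  {a: True, k: True, e: False, b: False}
  {a: True, e: False, k: False, b: False}
  {k: True, a: False, e: False, b: False}
  {a: False, e: False, k: False, b: False}
  {b: True, a: True, k: True, e: False}
  {b: True, a: True, e: False, k: False}
  {b: True, k: True, a: False, e: False}
  {b: True, a: False, e: False, k: False}
  {a: True, e: True, k: True, b: False}
  {a: True, e: True, b: False, k: False}
  {e: True, k: True, b: False, a: False}
  {e: True, b: False, k: False, a: False}
  {a: True, e: True, b: True, k: True}
  {a: True, e: True, b: True, k: False}
  {e: True, b: True, k: True, a: False}


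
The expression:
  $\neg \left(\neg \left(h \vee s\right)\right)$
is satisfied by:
  {s: True, h: True}
  {s: True, h: False}
  {h: True, s: False}


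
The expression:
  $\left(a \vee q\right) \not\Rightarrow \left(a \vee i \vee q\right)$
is never true.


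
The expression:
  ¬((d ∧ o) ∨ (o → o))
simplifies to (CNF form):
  False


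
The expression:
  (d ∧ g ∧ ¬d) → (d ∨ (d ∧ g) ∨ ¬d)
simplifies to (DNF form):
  True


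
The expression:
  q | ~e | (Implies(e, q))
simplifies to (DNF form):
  q | ~e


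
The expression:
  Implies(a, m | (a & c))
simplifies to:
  c | m | ~a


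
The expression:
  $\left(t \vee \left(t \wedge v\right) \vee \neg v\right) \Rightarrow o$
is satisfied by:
  {o: True, v: True, t: False}
  {o: True, t: False, v: False}
  {o: True, v: True, t: True}
  {o: True, t: True, v: False}
  {v: True, t: False, o: False}


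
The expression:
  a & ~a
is never true.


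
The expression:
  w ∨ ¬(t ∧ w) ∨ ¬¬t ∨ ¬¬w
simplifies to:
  True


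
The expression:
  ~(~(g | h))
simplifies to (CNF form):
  g | h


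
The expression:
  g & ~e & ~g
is never true.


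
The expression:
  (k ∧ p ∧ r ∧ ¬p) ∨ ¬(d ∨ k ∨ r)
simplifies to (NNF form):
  ¬d ∧ ¬k ∧ ¬r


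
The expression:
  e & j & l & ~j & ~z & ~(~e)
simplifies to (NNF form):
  False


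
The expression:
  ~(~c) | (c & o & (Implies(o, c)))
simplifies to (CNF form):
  c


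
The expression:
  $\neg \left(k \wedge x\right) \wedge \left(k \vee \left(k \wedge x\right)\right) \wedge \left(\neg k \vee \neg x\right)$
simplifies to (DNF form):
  $k \wedge \neg x$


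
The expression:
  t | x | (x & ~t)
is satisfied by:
  {x: True, t: True}
  {x: True, t: False}
  {t: True, x: False}


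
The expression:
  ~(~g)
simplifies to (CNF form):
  g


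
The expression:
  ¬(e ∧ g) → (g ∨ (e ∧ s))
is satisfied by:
  {g: True, s: True, e: True}
  {g: True, s: True, e: False}
  {g: True, e: True, s: False}
  {g: True, e: False, s: False}
  {s: True, e: True, g: False}


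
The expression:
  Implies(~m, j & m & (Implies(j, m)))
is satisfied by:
  {m: True}


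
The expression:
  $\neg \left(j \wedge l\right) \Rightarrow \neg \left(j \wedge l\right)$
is always true.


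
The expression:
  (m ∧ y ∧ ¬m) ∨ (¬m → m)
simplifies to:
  m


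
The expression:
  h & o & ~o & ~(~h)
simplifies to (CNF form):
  False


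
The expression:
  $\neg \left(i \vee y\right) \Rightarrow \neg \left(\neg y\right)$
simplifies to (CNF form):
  $i \vee y$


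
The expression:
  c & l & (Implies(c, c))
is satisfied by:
  {c: True, l: True}


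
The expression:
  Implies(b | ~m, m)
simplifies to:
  m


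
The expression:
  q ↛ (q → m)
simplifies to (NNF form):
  q ∧ ¬m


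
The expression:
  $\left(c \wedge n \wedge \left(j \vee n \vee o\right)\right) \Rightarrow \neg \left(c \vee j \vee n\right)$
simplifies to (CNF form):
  $\neg c \vee \neg n$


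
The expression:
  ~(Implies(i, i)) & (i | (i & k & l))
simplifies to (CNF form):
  False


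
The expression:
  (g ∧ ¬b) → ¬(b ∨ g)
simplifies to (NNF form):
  b ∨ ¬g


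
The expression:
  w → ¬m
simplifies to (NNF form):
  ¬m ∨ ¬w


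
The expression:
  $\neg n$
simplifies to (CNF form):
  $\neg n$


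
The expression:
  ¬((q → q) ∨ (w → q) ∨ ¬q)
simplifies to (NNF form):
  False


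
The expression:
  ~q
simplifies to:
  ~q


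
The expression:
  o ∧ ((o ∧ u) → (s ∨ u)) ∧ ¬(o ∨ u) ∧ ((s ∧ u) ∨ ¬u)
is never true.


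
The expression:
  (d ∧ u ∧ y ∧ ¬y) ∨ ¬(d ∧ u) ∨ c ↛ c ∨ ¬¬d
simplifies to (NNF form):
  True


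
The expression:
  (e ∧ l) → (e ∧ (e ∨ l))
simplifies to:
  True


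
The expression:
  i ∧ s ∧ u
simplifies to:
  i ∧ s ∧ u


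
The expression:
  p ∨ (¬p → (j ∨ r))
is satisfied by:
  {r: True, p: True, j: True}
  {r: True, p: True, j: False}
  {r: True, j: True, p: False}
  {r: True, j: False, p: False}
  {p: True, j: True, r: False}
  {p: True, j: False, r: False}
  {j: True, p: False, r: False}


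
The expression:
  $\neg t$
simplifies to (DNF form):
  $\neg t$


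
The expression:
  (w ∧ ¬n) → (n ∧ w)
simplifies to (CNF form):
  n ∨ ¬w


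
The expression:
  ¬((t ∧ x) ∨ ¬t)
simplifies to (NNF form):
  t ∧ ¬x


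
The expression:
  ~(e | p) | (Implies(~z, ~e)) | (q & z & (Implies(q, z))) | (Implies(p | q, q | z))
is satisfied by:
  {q: True, z: True, p: False, e: False}
  {q: True, p: False, e: False, z: False}
  {z: True, p: False, e: False, q: False}
  {z: False, p: False, e: False, q: False}
  {q: True, e: True, z: True, p: False}
  {q: True, e: True, z: False, p: False}
  {e: True, z: True, q: False, p: False}
  {e: True, q: False, p: False, z: False}
  {z: True, q: True, p: True, e: False}
  {q: True, p: True, z: False, e: False}
  {z: True, p: True, q: False, e: False}
  {p: True, q: False, e: False, z: False}
  {q: True, e: True, p: True, z: True}
  {q: True, e: True, p: True, z: False}
  {e: True, p: True, z: True, q: False}


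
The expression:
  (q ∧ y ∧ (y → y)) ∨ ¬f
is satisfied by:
  {q: True, y: True, f: False}
  {q: True, y: False, f: False}
  {y: True, q: False, f: False}
  {q: False, y: False, f: False}
  {f: True, q: True, y: True}


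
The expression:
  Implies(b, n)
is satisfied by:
  {n: True, b: False}
  {b: False, n: False}
  {b: True, n: True}


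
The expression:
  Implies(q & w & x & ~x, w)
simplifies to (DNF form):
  True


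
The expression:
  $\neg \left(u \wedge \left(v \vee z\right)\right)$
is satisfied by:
  {v: False, u: False, z: False}
  {z: True, v: False, u: False}
  {v: True, z: False, u: False}
  {z: True, v: True, u: False}
  {u: True, z: False, v: False}


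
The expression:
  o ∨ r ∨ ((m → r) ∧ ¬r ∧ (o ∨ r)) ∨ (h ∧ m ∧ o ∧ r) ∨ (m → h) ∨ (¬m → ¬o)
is always true.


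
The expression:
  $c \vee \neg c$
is always true.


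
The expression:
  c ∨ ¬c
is always true.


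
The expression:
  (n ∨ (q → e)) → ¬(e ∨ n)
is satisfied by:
  {n: False, e: False}


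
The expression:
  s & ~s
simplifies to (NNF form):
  False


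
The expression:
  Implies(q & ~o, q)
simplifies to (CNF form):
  True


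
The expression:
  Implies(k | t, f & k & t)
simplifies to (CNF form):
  (f | ~t) & (k | ~t) & (t | ~k)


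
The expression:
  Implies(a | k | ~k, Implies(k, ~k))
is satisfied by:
  {k: False}


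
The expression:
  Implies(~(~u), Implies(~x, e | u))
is always true.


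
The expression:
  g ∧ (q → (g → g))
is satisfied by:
  {g: True}


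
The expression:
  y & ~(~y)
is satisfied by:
  {y: True}


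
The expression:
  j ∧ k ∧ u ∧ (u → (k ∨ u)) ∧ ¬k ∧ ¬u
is never true.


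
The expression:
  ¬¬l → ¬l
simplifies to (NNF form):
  ¬l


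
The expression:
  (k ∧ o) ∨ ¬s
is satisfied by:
  {k: True, o: True, s: False}
  {k: True, o: False, s: False}
  {o: True, k: False, s: False}
  {k: False, o: False, s: False}
  {k: True, s: True, o: True}


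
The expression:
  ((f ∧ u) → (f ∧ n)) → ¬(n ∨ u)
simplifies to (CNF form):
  ¬n ∧ (f ∨ ¬u)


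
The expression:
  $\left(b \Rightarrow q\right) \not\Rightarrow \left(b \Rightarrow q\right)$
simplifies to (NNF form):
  $\text{False}$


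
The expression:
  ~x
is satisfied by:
  {x: False}


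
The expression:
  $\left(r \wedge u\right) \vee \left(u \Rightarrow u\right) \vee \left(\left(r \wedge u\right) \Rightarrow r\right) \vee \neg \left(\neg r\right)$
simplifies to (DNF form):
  $\text{True}$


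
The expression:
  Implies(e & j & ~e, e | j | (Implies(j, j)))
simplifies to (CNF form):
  True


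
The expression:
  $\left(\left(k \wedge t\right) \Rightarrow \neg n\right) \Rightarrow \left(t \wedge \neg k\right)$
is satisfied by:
  {t: True, n: True, k: False}
  {t: True, k: False, n: False}
  {t: True, n: True, k: True}


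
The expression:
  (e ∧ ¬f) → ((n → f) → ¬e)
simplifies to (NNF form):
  f ∨ n ∨ ¬e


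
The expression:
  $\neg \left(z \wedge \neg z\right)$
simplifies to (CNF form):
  $\text{True}$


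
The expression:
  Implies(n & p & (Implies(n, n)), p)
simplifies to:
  True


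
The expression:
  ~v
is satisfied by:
  {v: False}


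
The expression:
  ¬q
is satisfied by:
  {q: False}


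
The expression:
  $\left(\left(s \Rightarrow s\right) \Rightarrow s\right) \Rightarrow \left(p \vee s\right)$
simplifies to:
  $\text{True}$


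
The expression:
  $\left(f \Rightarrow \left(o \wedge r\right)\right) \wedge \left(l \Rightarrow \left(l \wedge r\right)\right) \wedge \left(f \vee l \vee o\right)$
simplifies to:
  $\left(l \vee o\right) \wedge \left(o \vee \neg f\right) \wedge \left(r \vee \neg f\right) \wedge \left(r \vee \neg l\right)$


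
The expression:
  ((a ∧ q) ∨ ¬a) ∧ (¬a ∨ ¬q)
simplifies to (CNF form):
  ¬a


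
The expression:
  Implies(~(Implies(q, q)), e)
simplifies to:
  True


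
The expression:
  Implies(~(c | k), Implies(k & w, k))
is always true.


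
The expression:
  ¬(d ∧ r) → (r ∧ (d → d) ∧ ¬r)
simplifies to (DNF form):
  d ∧ r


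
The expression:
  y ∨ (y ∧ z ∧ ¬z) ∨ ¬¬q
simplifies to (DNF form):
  q ∨ y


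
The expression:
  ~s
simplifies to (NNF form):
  ~s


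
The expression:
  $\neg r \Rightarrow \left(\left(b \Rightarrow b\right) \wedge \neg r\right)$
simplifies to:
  $\text{True}$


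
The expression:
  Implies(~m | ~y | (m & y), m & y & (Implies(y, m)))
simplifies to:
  m & y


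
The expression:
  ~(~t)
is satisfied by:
  {t: True}


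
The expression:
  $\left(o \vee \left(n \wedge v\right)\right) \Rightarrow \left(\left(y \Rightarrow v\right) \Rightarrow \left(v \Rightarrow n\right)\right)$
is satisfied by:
  {n: True, v: False, o: False}
  {v: False, o: False, n: False}
  {n: True, o: True, v: False}
  {o: True, v: False, n: False}
  {n: True, v: True, o: False}
  {v: True, n: False, o: False}
  {n: True, o: True, v: True}


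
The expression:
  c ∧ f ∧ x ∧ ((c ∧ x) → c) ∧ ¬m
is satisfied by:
  {c: True, x: True, f: True, m: False}


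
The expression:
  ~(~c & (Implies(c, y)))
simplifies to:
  c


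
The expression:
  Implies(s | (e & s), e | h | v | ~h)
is always true.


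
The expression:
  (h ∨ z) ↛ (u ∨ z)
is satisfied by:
  {h: True, u: False, z: False}


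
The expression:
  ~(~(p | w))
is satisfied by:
  {p: True, w: True}
  {p: True, w: False}
  {w: True, p: False}


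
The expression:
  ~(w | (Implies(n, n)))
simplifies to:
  False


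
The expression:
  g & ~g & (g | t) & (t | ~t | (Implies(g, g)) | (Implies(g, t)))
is never true.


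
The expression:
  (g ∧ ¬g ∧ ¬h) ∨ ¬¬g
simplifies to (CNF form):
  g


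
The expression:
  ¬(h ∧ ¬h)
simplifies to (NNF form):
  True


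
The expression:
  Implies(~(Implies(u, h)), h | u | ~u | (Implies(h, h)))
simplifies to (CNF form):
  True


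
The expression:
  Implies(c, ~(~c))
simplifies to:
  True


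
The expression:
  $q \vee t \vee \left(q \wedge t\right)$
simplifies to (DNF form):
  $q \vee t$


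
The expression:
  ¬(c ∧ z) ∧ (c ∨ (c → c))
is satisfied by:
  {c: False, z: False}
  {z: True, c: False}
  {c: True, z: False}


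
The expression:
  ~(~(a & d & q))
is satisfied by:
  {a: True, d: True, q: True}


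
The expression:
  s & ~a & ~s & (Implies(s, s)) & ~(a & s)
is never true.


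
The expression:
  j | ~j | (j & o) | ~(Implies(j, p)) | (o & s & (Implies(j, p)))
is always true.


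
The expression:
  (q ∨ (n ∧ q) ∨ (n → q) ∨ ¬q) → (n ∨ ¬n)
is always true.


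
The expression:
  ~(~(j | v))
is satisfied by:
  {v: True, j: True}
  {v: True, j: False}
  {j: True, v: False}


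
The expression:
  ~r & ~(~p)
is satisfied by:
  {p: True, r: False}


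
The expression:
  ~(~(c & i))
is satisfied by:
  {c: True, i: True}


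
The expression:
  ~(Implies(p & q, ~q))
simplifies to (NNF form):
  p & q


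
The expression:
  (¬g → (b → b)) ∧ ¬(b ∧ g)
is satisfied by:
  {g: False, b: False}
  {b: True, g: False}
  {g: True, b: False}


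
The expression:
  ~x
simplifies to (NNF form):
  ~x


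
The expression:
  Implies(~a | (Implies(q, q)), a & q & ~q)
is never true.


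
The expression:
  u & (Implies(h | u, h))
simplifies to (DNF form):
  h & u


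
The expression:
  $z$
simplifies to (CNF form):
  $z$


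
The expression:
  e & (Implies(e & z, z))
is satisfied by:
  {e: True}


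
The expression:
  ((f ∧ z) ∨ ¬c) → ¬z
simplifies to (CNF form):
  (c ∨ ¬z) ∧ (¬f ∨ ¬z)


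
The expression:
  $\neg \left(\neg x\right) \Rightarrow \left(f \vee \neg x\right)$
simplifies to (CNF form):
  $f \vee \neg x$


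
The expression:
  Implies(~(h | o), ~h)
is always true.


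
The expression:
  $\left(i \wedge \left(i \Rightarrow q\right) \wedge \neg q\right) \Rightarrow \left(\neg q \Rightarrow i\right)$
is always true.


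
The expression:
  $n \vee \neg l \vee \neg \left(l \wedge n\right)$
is always true.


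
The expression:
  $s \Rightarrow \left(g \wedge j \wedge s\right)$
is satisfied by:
  {j: True, g: True, s: False}
  {j: True, g: False, s: False}
  {g: True, j: False, s: False}
  {j: False, g: False, s: False}
  {s: True, j: True, g: True}


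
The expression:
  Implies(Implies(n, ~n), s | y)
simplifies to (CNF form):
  n | s | y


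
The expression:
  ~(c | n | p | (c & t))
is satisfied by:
  {n: False, p: False, c: False}


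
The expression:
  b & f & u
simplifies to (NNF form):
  b & f & u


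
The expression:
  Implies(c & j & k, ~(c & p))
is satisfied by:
  {p: False, k: False, c: False, j: False}
  {j: True, p: False, k: False, c: False}
  {c: True, p: False, k: False, j: False}
  {j: True, c: True, p: False, k: False}
  {k: True, j: False, p: False, c: False}
  {j: True, k: True, p: False, c: False}
  {c: True, k: True, j: False, p: False}
  {j: True, c: True, k: True, p: False}
  {p: True, c: False, k: False, j: False}
  {j: True, p: True, c: False, k: False}
  {c: True, p: True, j: False, k: False}
  {j: True, c: True, p: True, k: False}
  {k: True, p: True, c: False, j: False}
  {j: True, k: True, p: True, c: False}
  {c: True, k: True, p: True, j: False}


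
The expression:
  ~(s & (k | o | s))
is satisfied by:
  {s: False}


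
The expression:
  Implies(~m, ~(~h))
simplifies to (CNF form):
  h | m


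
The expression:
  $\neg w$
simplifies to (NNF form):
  $\neg w$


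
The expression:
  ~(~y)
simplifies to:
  y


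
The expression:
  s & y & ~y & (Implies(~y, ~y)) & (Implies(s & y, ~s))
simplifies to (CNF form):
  False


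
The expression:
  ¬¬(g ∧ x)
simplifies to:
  g ∧ x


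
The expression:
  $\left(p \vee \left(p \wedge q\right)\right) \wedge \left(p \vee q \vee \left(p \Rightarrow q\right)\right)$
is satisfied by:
  {p: True}


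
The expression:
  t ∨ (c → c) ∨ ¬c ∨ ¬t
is always true.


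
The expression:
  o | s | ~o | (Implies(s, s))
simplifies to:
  True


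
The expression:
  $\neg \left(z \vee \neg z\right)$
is never true.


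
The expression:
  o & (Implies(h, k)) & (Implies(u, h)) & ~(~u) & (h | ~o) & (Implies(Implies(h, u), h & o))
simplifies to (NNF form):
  h & k & o & u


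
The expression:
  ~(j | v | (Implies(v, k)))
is never true.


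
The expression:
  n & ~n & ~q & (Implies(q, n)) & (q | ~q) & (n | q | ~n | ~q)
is never true.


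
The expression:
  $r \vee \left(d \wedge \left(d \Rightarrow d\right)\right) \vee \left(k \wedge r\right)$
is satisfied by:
  {r: True, d: True}
  {r: True, d: False}
  {d: True, r: False}


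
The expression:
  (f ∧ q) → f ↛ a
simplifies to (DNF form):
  ¬a ∨ ¬f ∨ ¬q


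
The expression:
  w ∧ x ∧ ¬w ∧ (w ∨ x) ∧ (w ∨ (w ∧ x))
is never true.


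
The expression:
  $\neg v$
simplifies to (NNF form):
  $\neg v$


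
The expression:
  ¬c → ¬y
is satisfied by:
  {c: True, y: False}
  {y: False, c: False}
  {y: True, c: True}


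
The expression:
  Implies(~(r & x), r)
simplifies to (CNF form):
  r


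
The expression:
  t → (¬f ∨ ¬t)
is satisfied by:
  {t: False, f: False}
  {f: True, t: False}
  {t: True, f: False}


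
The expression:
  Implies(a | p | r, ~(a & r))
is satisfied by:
  {a: False, r: False}
  {r: True, a: False}
  {a: True, r: False}


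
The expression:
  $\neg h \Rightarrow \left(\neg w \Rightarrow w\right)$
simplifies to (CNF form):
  $h \vee w$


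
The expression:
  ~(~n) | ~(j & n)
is always true.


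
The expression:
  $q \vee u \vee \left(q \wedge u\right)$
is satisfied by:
  {q: True, u: True}
  {q: True, u: False}
  {u: True, q: False}


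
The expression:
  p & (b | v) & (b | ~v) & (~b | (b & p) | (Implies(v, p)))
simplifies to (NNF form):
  b & p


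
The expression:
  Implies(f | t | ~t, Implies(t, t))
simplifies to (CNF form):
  True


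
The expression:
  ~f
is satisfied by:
  {f: False}


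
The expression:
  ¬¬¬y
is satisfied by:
  {y: False}


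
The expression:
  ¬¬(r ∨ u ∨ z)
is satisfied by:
  {r: True, z: True, u: True}
  {r: True, z: True, u: False}
  {r: True, u: True, z: False}
  {r: True, u: False, z: False}
  {z: True, u: True, r: False}
  {z: True, u: False, r: False}
  {u: True, z: False, r: False}


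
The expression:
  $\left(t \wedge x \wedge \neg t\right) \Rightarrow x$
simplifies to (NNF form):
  $\text{True}$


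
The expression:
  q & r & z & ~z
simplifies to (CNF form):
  False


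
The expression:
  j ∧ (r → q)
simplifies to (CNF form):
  j ∧ (q ∨ ¬r)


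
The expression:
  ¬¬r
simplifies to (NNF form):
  r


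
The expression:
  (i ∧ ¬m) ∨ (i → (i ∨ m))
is always true.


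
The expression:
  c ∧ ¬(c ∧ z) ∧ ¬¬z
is never true.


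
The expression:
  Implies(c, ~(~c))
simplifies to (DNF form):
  True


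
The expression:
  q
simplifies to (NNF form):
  q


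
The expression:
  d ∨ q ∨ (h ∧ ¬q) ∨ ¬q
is always true.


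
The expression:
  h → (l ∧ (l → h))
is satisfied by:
  {l: True, h: False}
  {h: False, l: False}
  {h: True, l: True}


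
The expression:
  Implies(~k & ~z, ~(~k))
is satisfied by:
  {k: True, z: True}
  {k: True, z: False}
  {z: True, k: False}


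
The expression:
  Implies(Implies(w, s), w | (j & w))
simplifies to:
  w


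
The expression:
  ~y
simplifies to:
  ~y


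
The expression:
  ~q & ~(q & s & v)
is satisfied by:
  {q: False}


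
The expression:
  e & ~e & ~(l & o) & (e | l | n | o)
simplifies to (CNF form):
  False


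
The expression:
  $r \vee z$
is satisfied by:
  {r: True, z: True}
  {r: True, z: False}
  {z: True, r: False}


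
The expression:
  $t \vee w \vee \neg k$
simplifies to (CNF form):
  $t \vee w \vee \neg k$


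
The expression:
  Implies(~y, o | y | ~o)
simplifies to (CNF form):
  True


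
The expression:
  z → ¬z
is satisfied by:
  {z: False}


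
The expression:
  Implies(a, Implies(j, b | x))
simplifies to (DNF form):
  b | x | ~a | ~j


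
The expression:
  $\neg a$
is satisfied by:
  {a: False}


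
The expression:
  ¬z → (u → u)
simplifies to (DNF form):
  True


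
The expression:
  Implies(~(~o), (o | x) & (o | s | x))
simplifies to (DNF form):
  True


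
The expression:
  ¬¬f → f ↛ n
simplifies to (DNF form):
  ¬f ∨ ¬n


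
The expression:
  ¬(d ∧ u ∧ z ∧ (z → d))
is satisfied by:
  {u: False, z: False, d: False}
  {d: True, u: False, z: False}
  {z: True, u: False, d: False}
  {d: True, z: True, u: False}
  {u: True, d: False, z: False}
  {d: True, u: True, z: False}
  {z: True, u: True, d: False}


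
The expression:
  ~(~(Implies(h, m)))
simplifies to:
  m | ~h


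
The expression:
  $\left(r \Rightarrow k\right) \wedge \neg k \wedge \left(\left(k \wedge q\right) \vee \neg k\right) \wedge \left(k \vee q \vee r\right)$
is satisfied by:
  {q: True, r: False, k: False}


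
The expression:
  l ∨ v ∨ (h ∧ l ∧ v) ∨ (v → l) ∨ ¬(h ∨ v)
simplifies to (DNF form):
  True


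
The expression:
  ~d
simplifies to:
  ~d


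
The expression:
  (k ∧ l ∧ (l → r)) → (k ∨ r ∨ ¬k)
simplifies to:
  True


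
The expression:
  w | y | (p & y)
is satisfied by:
  {y: True, w: True}
  {y: True, w: False}
  {w: True, y: False}


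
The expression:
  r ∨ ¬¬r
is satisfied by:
  {r: True}


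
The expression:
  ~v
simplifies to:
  ~v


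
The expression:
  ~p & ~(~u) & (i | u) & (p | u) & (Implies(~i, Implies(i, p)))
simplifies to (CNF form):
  u & ~p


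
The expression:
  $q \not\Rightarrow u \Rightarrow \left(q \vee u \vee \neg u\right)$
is always true.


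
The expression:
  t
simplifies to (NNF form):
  t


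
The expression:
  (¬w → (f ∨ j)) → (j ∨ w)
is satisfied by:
  {w: True, j: True, f: False}
  {w: True, j: False, f: False}
  {j: True, w: False, f: False}
  {w: False, j: False, f: False}
  {f: True, w: True, j: True}
  {f: True, w: True, j: False}
  {f: True, j: True, w: False}


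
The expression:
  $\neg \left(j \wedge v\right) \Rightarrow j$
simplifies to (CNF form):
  $j$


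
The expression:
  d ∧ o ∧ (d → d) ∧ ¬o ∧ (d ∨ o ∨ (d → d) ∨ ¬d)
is never true.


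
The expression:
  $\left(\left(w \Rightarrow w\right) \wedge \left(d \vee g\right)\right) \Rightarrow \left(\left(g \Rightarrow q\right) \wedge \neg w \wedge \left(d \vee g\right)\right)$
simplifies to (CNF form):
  $\left(q \vee \neg g\right) \wedge \left(\neg d \vee \neg w\right) \wedge \left(\neg g \vee \neg w\right) \wedge \left(q \vee \neg d \vee \neg g\right) \wedge \left(q \vee \neg d \vee \neg w\right) \wedge \left(q \vee \neg g \vee \neg w\right) \wedge \left(\neg d \vee \neg g \vee \neg w\right)$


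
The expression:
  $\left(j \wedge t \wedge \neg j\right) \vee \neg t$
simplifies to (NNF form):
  $\neg t$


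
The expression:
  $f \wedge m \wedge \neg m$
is never true.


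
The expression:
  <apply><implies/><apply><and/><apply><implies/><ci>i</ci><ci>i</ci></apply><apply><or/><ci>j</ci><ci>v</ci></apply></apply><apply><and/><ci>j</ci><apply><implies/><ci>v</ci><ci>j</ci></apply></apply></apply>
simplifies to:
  <apply><or/><ci>j</ci><apply><not/><ci>v</ci></apply></apply>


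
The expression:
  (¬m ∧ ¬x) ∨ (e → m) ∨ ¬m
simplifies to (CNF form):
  True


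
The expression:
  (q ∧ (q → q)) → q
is always true.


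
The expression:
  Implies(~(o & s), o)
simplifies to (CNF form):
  o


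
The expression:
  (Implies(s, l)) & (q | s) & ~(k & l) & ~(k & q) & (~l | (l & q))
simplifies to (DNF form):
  (l & q & ~k) | (q & ~k & ~s)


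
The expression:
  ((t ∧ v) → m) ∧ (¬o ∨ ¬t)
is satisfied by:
  {m: True, v: False, o: False, t: False}
  {m: False, v: False, o: False, t: False}
  {m: True, v: True, o: False, t: False}
  {v: True, m: False, o: False, t: False}
  {m: True, o: True, v: False, t: False}
  {o: True, m: False, v: False, t: False}
  {m: True, o: True, v: True, t: False}
  {o: True, v: True, m: False, t: False}
  {t: True, m: True, v: False, o: False}
  {t: True, m: False, v: False, o: False}
  {t: True, m: True, v: True, o: False}


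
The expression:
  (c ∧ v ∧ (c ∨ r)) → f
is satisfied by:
  {f: True, v: False, c: False}
  {f: False, v: False, c: False}
  {c: True, f: True, v: False}
  {c: True, f: False, v: False}
  {v: True, f: True, c: False}
  {v: True, f: False, c: False}
  {v: True, c: True, f: True}


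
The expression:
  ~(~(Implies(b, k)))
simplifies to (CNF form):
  k | ~b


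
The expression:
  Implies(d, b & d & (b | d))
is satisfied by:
  {b: True, d: False}
  {d: False, b: False}
  {d: True, b: True}


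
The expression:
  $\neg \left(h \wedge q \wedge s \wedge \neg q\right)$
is always true.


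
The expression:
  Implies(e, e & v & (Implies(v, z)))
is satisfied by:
  {z: True, v: True, e: False}
  {z: True, v: False, e: False}
  {v: True, z: False, e: False}
  {z: False, v: False, e: False}
  {z: True, e: True, v: True}


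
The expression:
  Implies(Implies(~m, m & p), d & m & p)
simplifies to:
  ~m | (d & p)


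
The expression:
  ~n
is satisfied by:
  {n: False}


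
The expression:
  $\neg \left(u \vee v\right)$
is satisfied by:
  {u: False, v: False}


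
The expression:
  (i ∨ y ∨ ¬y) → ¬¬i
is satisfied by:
  {i: True}


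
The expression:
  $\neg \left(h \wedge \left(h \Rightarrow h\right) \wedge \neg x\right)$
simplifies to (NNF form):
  $x \vee \neg h$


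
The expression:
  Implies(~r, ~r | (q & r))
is always true.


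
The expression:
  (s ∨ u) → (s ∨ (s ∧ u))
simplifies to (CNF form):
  s ∨ ¬u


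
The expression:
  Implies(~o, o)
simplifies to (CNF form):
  o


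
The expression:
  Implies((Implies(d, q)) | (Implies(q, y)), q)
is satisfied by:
  {q: True}


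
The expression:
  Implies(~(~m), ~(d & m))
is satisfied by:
  {m: False, d: False}
  {d: True, m: False}
  {m: True, d: False}


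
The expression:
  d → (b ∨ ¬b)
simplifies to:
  True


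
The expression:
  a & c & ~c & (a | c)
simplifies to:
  False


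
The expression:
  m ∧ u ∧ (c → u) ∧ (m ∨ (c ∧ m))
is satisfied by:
  {m: True, u: True}


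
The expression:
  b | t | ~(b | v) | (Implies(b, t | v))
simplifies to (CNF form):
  True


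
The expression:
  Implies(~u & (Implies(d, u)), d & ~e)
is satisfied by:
  {d: True, u: True}
  {d: True, u: False}
  {u: True, d: False}


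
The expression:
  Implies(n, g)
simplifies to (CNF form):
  g | ~n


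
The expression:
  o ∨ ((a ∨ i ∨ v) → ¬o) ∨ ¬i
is always true.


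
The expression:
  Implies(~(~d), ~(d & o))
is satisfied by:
  {o: False, d: False}
  {d: True, o: False}
  {o: True, d: False}


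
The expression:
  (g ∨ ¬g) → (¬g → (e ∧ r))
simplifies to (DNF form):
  g ∨ (e ∧ r)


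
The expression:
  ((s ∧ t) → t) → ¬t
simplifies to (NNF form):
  ¬t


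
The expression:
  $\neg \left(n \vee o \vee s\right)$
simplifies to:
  $\neg n \wedge \neg o \wedge \neg s$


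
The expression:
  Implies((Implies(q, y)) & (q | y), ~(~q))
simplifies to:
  q | ~y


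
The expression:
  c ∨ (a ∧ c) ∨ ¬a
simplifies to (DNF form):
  c ∨ ¬a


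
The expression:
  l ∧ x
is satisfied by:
  {x: True, l: True}


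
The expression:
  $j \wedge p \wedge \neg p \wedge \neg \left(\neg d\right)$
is never true.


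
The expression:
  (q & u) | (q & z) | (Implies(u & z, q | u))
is always true.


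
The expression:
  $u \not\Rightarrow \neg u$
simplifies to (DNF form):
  $u$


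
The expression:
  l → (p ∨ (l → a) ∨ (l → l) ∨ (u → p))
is always true.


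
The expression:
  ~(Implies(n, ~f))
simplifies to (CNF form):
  f & n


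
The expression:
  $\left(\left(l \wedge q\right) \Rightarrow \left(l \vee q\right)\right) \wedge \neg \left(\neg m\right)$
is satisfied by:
  {m: True}


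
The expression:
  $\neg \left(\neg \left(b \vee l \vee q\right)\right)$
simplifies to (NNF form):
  $b \vee l \vee q$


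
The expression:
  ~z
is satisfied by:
  {z: False}


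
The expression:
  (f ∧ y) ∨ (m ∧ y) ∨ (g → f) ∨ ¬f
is always true.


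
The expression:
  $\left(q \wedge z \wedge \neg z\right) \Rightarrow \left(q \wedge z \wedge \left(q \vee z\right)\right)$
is always true.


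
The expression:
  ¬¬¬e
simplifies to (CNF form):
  ¬e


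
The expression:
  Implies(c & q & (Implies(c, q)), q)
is always true.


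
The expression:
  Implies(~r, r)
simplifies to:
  r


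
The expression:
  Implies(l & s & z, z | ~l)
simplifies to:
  True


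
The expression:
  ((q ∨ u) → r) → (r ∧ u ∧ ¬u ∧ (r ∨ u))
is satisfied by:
  {q: True, u: True, r: False}
  {q: True, u: False, r: False}
  {u: True, q: False, r: False}


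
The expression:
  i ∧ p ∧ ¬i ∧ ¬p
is never true.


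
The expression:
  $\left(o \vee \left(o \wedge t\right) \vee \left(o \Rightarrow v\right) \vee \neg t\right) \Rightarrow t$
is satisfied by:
  {t: True}


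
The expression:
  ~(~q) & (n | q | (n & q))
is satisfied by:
  {q: True}


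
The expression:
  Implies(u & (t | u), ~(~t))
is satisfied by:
  {t: True, u: False}
  {u: False, t: False}
  {u: True, t: True}


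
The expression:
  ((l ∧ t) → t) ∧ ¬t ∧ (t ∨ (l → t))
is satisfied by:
  {l: False, t: False}


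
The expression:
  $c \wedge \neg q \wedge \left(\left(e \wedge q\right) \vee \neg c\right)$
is never true.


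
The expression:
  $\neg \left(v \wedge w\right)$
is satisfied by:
  {w: False, v: False}
  {v: True, w: False}
  {w: True, v: False}


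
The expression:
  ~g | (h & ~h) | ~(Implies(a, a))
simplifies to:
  ~g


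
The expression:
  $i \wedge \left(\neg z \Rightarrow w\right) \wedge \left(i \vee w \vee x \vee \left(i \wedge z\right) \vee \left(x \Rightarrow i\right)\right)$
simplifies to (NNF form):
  $i \wedge \left(w \vee z\right)$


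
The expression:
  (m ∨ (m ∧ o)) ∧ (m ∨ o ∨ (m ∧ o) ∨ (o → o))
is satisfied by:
  {m: True}


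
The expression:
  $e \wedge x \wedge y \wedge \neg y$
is never true.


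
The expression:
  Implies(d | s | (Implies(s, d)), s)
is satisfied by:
  {s: True}


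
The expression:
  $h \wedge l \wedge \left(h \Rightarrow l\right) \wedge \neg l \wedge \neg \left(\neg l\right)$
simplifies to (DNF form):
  $\text{False}$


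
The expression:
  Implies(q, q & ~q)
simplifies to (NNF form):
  ~q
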